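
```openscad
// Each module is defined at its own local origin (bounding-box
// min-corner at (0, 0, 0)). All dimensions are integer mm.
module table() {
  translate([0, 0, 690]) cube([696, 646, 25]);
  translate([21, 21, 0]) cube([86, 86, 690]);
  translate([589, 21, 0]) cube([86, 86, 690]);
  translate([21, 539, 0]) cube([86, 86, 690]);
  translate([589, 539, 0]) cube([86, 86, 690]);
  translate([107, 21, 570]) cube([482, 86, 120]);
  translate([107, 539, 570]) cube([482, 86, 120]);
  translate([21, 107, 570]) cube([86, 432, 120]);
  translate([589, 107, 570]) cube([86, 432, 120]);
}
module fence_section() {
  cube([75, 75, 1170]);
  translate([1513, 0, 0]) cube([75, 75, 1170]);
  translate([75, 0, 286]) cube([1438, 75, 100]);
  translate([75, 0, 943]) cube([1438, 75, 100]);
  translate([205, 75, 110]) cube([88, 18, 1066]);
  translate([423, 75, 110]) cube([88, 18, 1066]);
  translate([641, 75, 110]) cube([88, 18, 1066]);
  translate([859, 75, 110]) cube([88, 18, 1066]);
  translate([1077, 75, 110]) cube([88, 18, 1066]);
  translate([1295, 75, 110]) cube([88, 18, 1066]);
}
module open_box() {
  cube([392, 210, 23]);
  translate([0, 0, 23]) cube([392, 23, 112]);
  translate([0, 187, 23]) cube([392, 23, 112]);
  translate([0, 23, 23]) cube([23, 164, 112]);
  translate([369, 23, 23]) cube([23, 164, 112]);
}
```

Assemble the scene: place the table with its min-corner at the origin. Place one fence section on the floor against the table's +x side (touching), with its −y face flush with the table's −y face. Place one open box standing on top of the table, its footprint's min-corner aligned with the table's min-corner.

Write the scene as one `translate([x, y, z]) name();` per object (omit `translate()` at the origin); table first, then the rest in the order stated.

table();
translate([696, 0, 0]) fence_section();
translate([0, 0, 715]) open_box();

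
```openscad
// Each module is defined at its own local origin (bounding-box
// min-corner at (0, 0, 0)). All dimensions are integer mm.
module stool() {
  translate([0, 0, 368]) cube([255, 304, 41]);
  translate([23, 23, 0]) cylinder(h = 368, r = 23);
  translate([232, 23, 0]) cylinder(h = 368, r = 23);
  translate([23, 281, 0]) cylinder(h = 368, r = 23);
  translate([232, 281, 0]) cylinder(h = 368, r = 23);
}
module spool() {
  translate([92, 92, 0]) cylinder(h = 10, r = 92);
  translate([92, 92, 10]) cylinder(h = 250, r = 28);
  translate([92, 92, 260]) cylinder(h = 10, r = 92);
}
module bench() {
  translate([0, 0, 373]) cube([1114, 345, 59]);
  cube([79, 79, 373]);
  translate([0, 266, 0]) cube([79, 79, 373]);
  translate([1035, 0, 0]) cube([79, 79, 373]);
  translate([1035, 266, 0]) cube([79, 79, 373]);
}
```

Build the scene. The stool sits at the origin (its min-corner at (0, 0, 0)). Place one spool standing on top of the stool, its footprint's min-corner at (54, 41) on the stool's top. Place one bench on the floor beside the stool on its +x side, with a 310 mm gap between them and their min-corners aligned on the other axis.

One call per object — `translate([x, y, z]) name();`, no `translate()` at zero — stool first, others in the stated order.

stool();
translate([54, 41, 409]) spool();
translate([565, 0, 0]) bench();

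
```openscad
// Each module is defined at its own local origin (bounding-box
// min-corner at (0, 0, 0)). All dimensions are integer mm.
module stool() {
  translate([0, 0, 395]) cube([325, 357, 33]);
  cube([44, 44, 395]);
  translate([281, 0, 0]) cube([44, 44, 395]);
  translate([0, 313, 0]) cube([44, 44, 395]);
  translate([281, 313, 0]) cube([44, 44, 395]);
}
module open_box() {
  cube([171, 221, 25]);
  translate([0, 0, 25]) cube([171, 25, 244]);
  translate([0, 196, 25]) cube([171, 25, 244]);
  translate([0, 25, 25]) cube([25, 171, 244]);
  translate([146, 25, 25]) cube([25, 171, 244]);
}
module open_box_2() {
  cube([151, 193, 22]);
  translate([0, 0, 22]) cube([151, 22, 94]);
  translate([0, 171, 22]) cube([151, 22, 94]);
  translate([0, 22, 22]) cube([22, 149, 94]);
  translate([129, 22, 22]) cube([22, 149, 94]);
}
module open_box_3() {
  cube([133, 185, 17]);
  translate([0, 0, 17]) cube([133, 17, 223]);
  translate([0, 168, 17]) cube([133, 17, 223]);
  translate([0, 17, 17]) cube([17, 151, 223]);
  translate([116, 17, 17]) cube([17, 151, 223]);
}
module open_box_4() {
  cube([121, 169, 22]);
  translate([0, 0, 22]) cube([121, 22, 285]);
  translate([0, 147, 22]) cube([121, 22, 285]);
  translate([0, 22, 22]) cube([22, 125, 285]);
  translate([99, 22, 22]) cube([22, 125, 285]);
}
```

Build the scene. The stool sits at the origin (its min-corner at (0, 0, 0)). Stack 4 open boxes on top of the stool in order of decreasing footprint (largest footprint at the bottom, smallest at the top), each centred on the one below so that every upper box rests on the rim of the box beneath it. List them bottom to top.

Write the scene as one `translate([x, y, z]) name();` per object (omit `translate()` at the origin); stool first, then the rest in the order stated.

stool();
translate([77, 68, 428]) open_box();
translate([87, 82, 697]) open_box_2();
translate([96, 86, 813]) open_box_3();
translate([102, 94, 1053]) open_box_4();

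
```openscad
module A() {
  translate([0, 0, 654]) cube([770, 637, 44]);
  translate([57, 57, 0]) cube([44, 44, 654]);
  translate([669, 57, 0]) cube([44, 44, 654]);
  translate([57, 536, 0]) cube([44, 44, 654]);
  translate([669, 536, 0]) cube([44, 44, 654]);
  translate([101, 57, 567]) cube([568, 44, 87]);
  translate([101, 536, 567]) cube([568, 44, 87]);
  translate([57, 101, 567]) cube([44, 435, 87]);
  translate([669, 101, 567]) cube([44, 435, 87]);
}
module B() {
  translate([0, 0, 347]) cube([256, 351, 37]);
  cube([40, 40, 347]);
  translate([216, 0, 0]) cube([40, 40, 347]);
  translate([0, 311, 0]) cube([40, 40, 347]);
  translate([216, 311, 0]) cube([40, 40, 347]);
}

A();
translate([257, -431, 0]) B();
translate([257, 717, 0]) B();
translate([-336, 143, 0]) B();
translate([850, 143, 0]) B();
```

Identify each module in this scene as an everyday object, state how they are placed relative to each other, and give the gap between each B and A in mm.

A is a table. B is a stool. Four stools sit around the table at the −y, +y, −x, +x sides. The gap between each stool and the table is 80 mm.

Each stool's nearest face is 80 mm from the table's bounding box.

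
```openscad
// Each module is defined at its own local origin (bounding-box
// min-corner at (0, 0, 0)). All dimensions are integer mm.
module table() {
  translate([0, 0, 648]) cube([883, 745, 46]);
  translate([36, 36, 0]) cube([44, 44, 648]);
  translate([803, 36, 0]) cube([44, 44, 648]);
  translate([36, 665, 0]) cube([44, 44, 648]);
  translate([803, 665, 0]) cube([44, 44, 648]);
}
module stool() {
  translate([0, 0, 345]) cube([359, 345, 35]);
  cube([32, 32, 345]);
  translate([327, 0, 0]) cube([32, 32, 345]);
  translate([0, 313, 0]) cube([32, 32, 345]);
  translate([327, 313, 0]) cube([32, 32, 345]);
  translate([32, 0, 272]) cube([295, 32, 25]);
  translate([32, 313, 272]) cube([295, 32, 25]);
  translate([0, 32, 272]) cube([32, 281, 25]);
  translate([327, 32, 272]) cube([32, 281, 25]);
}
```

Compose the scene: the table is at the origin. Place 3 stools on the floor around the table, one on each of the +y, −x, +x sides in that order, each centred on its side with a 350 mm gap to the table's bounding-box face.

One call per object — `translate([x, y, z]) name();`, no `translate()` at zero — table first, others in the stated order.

table();
translate([262, 1095, 0]) stool();
translate([-709, 200, 0]) stool();
translate([1233, 200, 0]) stool();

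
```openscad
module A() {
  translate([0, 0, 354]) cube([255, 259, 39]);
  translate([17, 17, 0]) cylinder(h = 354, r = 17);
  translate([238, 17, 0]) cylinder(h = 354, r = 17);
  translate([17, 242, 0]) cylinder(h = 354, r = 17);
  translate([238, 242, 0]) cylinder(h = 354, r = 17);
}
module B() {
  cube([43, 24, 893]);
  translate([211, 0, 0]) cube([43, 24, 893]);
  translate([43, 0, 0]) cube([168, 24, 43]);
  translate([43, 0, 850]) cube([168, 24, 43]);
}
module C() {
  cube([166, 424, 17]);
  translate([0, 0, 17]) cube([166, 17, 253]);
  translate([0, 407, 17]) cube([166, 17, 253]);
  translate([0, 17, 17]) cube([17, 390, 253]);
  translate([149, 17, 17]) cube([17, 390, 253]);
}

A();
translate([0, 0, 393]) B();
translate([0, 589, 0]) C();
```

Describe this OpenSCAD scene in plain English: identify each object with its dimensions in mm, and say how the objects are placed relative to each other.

A is a four-legged stool. The seat is a 255×259×39 mm slab whose top surface is at z = 393 mm; four round legs, each 34 mm in diameter, run from the floor (z = 0) to the underside of the seat, each leg's axis is inset half a diameter from the nearest pair of seat edges (so the leg's bounding box is flush with the corner).

B is a rectangular picture frame lying in the x–z plane (depth along y). The opening is 168 mm wide (x) by 807 mm tall (z), surrounded by a border 43 mm wide on all four sides. The frame is 24 mm deep and is made of two full-height vertical stiles with two horizontal rails fitted between them.

C is an open-topped rectangular box: outside dimensions 166×424×270 mm, with a uniform wall and base thickness of 17 mm. The base is a full 166×424 slab on the floor; four walls sit on top of the base. The front and back walls (the −y and +y sides) span the full width; the two side walls fit between them.

The picture frame is on top of the stool. The open box is on the floor beside the stool on its +y side.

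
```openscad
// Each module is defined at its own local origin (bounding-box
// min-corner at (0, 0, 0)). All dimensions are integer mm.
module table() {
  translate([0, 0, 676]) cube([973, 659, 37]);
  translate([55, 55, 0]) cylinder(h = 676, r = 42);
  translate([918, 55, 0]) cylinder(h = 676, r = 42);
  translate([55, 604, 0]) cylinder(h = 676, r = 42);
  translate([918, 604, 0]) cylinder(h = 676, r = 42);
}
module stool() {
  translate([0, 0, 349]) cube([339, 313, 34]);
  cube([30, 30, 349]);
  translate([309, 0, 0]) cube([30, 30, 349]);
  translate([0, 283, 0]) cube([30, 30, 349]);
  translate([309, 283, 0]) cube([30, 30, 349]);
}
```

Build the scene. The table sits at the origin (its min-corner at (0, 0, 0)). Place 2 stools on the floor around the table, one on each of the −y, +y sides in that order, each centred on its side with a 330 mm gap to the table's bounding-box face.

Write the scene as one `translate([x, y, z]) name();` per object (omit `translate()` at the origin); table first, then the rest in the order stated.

table();
translate([317, -643, 0]) stool();
translate([317, 989, 0]) stool();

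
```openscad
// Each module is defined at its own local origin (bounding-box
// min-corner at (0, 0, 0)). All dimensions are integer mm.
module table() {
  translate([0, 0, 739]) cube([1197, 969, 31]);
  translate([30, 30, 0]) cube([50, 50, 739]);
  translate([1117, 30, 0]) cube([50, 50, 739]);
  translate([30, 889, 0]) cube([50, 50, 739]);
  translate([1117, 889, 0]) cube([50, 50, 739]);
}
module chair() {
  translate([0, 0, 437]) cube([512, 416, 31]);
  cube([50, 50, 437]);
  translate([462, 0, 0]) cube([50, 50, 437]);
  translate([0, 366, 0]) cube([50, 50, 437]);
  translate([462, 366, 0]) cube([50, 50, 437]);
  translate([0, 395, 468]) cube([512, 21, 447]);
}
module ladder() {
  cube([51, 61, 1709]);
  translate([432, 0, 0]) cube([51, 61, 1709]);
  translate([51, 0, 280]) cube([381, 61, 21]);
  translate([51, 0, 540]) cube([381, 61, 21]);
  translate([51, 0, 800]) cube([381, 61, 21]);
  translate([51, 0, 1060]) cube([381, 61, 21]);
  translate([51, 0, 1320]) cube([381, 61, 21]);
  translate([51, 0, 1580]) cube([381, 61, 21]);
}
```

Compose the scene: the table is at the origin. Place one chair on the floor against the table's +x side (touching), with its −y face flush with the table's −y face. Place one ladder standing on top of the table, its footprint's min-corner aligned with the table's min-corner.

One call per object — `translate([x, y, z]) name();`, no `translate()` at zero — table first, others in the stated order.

table();
translate([1197, 0, 0]) chair();
translate([0, 0, 770]) ladder();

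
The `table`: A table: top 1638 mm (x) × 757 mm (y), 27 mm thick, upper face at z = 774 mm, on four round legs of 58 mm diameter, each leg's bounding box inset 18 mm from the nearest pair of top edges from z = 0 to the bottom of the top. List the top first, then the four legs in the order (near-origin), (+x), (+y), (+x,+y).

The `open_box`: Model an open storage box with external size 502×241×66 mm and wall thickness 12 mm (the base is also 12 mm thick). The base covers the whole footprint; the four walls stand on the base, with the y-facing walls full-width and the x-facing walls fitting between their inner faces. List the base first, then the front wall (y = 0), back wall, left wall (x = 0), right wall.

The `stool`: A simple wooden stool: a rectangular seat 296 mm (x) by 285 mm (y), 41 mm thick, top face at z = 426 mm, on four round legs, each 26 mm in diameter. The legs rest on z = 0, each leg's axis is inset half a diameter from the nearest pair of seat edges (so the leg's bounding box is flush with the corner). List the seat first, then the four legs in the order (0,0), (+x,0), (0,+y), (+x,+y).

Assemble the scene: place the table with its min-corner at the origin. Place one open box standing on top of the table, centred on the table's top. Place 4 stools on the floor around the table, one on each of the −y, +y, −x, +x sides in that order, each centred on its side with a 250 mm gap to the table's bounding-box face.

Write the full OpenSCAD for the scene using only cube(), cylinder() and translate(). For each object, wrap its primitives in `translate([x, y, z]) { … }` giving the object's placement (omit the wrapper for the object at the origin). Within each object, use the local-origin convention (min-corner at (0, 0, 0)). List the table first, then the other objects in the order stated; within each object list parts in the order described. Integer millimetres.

translate([0, 0, 747]) cube([1638, 757, 27]);
translate([47, 47, 0]) cylinder(h = 747, r = 29);
translate([1591, 47, 0]) cylinder(h = 747, r = 29);
translate([47, 710, 0]) cylinder(h = 747, r = 29);
translate([1591, 710, 0]) cylinder(h = 747, r = 29);
translate([568, 258, 774]) {
  cube([502, 241, 12]);
  translate([0, 0, 12]) cube([502, 12, 54]);
  translate([0, 229, 12]) cube([502, 12, 54]);
  translate([0, 12, 12]) cube([12, 217, 54]);
  translate([490, 12, 12]) cube([12, 217, 54]);
}
translate([671, -535, 0]) {
  translate([0, 0, 385]) cube([296, 285, 41]);
  translate([13, 13, 0]) cylinder(h = 385, r = 13);
  translate([283, 13, 0]) cylinder(h = 385, r = 13);
  translate([13, 272, 0]) cylinder(h = 385, r = 13);
  translate([283, 272, 0]) cylinder(h = 385, r = 13);
}
translate([671, 1007, 0]) {
  translate([0, 0, 385]) cube([296, 285, 41]);
  translate([13, 13, 0]) cylinder(h = 385, r = 13);
  translate([283, 13, 0]) cylinder(h = 385, r = 13);
  translate([13, 272, 0]) cylinder(h = 385, r = 13);
  translate([283, 272, 0]) cylinder(h = 385, r = 13);
}
translate([-546, 236, 0]) {
  translate([0, 0, 385]) cube([296, 285, 41]);
  translate([13, 13, 0]) cylinder(h = 385, r = 13);
  translate([283, 13, 0]) cylinder(h = 385, r = 13);
  translate([13, 272, 0]) cylinder(h = 385, r = 13);
  translate([283, 272, 0]) cylinder(h = 385, r = 13);
}
translate([1888, 236, 0]) {
  translate([0, 0, 385]) cube([296, 285, 41]);
  translate([13, 13, 0]) cylinder(h = 385, r = 13);
  translate([283, 13, 0]) cylinder(h = 385, r = 13);
  translate([13, 272, 0]) cylinder(h = 385, r = 13);
  translate([283, 272, 0]) cylinder(h = 385, r = 13);
}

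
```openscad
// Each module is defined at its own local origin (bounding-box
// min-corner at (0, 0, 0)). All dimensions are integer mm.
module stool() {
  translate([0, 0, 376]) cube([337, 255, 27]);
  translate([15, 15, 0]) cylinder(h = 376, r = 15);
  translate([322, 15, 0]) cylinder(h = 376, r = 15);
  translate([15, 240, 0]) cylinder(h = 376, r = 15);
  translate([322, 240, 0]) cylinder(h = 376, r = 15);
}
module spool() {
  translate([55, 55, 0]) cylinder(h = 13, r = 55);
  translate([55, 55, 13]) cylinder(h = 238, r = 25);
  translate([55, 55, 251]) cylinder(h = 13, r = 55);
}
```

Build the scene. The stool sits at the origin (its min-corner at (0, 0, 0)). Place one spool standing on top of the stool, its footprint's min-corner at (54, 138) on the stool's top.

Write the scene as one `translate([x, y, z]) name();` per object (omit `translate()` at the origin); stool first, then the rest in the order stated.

stool();
translate([54, 138, 403]) spool();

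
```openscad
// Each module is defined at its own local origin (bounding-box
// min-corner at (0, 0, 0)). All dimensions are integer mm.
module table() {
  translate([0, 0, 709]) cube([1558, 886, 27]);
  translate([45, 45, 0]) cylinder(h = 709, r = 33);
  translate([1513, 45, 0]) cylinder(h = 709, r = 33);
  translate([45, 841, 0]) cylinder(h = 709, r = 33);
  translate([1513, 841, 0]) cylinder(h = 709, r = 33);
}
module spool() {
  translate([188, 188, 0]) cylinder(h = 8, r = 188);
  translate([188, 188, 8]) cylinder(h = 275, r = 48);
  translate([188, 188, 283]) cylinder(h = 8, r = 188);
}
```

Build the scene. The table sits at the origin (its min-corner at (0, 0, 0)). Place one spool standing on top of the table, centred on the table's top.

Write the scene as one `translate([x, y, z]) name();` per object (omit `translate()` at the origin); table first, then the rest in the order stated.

table();
translate([591, 255, 736]) spool();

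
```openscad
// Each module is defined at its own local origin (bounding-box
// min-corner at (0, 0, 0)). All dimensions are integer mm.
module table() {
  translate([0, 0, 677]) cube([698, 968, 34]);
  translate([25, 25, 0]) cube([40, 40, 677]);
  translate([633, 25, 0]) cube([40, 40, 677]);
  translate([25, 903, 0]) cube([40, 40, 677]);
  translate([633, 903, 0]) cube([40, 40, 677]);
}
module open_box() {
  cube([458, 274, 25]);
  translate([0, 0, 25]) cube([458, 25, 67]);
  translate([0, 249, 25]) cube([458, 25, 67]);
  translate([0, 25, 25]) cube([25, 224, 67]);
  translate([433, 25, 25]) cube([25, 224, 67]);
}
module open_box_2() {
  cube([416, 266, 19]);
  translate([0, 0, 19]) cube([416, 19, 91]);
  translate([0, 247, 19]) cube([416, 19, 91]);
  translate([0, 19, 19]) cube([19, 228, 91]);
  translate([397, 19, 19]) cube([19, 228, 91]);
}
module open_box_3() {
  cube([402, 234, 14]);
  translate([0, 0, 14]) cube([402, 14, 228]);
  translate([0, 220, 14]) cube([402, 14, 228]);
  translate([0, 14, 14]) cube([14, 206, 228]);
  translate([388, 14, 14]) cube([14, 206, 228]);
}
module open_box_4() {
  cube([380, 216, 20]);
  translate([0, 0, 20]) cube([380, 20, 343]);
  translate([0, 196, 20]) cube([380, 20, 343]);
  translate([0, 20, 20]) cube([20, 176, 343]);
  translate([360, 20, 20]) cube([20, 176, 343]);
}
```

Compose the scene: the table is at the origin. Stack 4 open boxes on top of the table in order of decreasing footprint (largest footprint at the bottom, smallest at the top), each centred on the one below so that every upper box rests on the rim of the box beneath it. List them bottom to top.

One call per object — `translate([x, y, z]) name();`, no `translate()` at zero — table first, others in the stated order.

table();
translate([120, 347, 711]) open_box();
translate([141, 351, 803]) open_box_2();
translate([148, 367, 913]) open_box_3();
translate([159, 376, 1155]) open_box_4();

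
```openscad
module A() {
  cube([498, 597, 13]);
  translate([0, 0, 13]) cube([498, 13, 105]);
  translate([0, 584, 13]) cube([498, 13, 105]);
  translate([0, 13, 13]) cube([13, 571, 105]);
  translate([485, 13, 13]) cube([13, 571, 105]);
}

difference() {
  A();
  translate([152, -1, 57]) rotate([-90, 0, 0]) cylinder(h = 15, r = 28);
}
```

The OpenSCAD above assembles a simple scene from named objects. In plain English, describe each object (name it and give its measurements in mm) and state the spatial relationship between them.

A is an open storage box with external size 498×597×118 mm and wall thickness 13 mm (the base is also 13 mm thick). The base covers the whole footprint; the four walls stand on the base, with the y-facing walls full-width and the x-facing walls fitting between their inner faces.

The open box has a circular hole of radius 28 mm through its front wall, centred at (x = 152, z = 57).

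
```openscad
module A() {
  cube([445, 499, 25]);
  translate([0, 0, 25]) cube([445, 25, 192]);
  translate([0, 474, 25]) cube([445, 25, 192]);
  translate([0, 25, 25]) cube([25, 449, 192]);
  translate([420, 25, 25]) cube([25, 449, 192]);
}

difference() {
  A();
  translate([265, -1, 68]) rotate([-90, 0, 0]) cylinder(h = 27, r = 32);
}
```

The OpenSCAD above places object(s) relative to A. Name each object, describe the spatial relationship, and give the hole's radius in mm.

A is an open box. The open box has a circular hole through its front wall. The hole's radius is 32 mm.

The subtracted cylinder has r = 32 mm.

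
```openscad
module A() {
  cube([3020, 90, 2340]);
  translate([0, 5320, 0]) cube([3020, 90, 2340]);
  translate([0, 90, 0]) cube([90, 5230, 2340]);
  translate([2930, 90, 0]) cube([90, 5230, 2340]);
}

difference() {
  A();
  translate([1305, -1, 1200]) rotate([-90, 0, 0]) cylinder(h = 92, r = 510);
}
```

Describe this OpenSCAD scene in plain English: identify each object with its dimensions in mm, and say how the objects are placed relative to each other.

A is a box-shaped house frame (walls only): outside footprint 3020×5410 mm, wall height 2340 mm, wall thickness 90 mm. The two y-facing walls run the full x-width; the two x-facing walls fit between the inner faces of the y-facing walls.

The house frame has a circular hole of radius 510 mm through its front wall, centred at (x = 1305, z = 1200).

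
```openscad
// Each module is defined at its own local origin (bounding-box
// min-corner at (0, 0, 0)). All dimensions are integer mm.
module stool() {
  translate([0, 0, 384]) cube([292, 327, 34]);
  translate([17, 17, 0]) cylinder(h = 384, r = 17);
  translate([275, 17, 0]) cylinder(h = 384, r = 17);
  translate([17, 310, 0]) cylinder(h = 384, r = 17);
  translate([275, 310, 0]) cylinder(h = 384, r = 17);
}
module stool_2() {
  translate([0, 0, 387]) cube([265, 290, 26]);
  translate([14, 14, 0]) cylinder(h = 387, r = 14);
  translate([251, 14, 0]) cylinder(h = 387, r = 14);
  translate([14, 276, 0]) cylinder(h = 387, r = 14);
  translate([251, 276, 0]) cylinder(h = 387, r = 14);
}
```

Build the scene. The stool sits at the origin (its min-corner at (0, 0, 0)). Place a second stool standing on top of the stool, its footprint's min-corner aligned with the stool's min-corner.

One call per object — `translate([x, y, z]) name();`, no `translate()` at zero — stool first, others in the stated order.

stool();
translate([0, 0, 418]) stool_2();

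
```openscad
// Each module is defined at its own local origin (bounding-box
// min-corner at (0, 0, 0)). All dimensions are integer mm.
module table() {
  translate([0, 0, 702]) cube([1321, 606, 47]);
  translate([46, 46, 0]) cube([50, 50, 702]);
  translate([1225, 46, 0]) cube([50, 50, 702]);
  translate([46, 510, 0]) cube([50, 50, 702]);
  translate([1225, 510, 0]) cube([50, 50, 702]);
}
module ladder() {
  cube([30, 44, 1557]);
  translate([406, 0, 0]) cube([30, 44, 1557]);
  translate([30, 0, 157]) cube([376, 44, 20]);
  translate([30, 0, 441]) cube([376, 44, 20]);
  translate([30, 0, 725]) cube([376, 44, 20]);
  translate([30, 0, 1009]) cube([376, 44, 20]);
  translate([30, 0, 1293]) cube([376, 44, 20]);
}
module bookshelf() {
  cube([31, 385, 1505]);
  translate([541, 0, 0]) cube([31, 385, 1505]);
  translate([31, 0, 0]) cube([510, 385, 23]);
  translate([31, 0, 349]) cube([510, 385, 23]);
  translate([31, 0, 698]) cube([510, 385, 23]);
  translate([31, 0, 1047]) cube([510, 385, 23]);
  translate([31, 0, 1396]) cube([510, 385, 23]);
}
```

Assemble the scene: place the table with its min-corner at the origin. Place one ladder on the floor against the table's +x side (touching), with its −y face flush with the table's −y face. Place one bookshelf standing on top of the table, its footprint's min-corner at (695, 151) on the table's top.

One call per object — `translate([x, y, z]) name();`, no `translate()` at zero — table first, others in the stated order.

table();
translate([1321, 0, 0]) ladder();
translate([695, 151, 749]) bookshelf();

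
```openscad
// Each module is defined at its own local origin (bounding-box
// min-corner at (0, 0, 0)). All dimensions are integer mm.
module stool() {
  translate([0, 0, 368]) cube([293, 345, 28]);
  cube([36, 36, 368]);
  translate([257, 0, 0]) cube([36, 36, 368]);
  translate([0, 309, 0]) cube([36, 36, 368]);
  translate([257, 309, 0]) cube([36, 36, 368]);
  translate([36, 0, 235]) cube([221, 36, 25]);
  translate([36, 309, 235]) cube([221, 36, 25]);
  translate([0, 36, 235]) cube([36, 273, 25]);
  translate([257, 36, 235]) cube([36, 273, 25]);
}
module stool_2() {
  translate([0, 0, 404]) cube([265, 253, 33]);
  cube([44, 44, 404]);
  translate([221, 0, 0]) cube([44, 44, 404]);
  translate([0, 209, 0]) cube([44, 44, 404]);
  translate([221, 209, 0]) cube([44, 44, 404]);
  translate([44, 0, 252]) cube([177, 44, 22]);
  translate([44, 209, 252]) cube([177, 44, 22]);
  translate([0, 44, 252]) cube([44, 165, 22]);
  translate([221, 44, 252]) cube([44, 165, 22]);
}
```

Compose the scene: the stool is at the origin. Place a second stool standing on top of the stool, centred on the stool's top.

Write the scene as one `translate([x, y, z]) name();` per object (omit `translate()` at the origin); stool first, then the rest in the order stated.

stool();
translate([14, 46, 396]) stool_2();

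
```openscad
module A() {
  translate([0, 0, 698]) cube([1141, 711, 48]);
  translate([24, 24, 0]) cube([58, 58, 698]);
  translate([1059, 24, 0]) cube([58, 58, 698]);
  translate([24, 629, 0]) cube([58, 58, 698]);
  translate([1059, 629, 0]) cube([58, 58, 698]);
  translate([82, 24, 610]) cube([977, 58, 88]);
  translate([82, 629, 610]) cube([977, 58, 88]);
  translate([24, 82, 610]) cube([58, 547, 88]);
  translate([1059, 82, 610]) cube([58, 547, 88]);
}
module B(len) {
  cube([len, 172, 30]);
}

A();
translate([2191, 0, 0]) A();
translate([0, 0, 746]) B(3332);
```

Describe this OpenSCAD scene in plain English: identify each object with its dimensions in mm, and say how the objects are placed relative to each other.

A is a table: top 1141 mm (x) × 711 mm (y), 48 mm thick, upper face at z = 746 mm, on four 58×58 mm square legs, each inset 24 mm from the nearest pair of top edges, running from z = 0 to the bottom of the top. Four apron rails, 58 mm thick and 88 mm tall, run between adjacent legs with their top edges flush with the underside of the top and their outer faces flush with the legs' outer faces.

B is a rectangular beam 3332 mm long (x), 172 mm deep (y), 30 mm thick (z).

The beam spans the tops of two tables placed 1050 mm apart, resting at z = 746 mm.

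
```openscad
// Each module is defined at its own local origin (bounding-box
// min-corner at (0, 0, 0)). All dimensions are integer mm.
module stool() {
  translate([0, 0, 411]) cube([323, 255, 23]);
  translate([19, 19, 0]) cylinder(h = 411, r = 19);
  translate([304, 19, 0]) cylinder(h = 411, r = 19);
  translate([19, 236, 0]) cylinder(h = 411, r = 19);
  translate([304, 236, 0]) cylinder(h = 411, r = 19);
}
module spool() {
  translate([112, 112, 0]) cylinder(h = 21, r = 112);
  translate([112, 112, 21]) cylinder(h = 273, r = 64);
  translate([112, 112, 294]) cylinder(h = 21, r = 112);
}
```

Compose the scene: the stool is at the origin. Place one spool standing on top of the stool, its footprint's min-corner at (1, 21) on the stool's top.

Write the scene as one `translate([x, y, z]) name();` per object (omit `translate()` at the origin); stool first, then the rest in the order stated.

stool();
translate([1, 21, 434]) spool();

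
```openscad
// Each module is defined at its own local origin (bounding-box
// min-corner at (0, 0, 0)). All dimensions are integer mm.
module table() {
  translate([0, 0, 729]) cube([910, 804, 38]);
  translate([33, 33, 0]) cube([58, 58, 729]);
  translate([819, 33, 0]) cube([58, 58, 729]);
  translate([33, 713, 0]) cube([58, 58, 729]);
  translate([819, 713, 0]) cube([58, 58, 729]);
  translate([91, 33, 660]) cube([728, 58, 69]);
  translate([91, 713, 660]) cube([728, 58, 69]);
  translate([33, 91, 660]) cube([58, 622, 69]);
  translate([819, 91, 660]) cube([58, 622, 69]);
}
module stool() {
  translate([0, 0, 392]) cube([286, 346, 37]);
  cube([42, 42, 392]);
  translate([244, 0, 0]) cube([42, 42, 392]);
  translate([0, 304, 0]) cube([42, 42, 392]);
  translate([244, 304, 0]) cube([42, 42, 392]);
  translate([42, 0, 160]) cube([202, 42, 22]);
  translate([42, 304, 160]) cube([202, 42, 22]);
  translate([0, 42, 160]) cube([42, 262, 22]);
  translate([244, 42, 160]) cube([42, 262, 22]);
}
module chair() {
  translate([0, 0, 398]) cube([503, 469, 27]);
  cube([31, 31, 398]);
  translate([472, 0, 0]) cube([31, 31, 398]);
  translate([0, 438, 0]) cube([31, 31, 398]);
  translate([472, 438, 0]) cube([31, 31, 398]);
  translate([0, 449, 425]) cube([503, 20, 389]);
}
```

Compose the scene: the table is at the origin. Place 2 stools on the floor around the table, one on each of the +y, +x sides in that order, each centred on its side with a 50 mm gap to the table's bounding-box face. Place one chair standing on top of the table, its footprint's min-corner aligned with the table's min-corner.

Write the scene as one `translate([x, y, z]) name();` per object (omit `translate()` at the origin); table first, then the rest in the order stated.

table();
translate([312, 854, 0]) stool();
translate([960, 229, 0]) stool();
translate([0, 0, 767]) chair();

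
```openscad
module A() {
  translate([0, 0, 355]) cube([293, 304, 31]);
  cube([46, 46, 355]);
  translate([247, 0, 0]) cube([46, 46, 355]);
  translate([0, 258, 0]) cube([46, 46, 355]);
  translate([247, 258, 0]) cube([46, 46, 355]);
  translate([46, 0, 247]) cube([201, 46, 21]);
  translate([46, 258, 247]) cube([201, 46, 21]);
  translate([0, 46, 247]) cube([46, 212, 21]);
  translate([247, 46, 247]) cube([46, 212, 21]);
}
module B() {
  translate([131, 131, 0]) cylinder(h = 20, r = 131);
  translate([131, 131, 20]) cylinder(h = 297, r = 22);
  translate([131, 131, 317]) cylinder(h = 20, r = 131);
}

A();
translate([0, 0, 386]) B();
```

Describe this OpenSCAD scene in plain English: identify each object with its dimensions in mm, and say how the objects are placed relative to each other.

A is a simple wooden stool: a rectangular seat 293 mm (x) by 304 mm (y), 31 mm thick, top face at z = 386 mm, on four square legs, each 46×46 mm in cross-section. The legs rest on z = 0, each flush with a corner of the seat. Four stretchers, 46 mm wide and 21 mm tall, connect adjacent legs with their undersides at z = 247 mm, each running between the inner faces of the legs it joins and aligned with the legs' outer faces on the other axis.

B is a spool: two coaxial disc flanges of radius 131 mm and thickness 20 mm, joined by a core cylinder of radius 22 mm and height 297 mm. The lower flange rests on z = 0 and the three cylinders share a vertical axis.

The spool is on top of the stool.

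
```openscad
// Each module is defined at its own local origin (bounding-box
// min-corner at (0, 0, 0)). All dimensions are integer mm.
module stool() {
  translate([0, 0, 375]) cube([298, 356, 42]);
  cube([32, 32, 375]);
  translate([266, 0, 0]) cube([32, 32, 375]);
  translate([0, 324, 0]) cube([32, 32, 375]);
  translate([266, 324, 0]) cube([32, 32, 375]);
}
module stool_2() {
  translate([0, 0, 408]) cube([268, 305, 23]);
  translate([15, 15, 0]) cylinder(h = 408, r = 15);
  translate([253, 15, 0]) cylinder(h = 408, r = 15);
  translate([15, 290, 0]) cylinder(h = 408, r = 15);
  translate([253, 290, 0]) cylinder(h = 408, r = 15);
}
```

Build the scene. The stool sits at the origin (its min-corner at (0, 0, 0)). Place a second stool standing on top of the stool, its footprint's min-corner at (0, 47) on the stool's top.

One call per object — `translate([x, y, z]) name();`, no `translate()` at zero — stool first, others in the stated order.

stool();
translate([0, 47, 417]) stool_2();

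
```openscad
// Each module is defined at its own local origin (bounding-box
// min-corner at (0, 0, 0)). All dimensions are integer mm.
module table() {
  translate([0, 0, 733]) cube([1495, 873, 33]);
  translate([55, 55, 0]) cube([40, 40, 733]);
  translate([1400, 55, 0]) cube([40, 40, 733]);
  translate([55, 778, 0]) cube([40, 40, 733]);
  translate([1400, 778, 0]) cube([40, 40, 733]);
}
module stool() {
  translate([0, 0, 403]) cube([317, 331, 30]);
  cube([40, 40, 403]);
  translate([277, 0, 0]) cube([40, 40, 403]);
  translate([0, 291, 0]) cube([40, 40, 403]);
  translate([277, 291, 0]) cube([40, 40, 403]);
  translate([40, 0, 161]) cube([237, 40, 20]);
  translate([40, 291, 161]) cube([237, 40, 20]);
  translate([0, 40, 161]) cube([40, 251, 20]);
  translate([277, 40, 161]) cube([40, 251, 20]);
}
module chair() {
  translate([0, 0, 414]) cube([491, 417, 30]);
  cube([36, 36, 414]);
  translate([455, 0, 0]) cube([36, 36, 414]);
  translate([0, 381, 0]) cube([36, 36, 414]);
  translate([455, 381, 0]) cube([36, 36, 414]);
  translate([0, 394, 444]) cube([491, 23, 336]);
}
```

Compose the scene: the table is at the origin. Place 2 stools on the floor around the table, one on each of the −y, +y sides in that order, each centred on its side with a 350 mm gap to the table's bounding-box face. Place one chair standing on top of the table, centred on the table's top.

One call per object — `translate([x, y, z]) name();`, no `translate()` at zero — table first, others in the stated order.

table();
translate([589, -681, 0]) stool();
translate([589, 1223, 0]) stool();
translate([502, 228, 766]) chair();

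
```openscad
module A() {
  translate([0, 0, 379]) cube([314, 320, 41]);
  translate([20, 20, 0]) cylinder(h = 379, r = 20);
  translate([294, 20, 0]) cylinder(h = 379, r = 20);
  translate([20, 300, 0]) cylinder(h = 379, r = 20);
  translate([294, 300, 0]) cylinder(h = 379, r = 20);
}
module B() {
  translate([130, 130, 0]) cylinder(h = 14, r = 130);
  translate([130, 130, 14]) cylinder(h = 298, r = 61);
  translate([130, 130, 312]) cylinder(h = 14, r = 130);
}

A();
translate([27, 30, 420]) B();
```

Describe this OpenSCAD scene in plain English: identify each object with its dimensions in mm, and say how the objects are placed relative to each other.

A is a simple wooden stool: a rectangular seat 314 mm (x) by 320 mm (y), 41 mm thick, top face at z = 420 mm, on four round legs, each 40 mm in diameter. The legs rest on z = 0, each leg's axis is inset half a diameter from the nearest pair of seat edges (so the leg's bounding box is flush with the corner).

B is a spool: two coaxial disc flanges of radius 130 mm and thickness 14 mm, joined by a core cylinder of radius 61 mm and height 298 mm. The lower flange rests on z = 0 and the three cylinders share a vertical axis.

The spool is on top of the stool, centred.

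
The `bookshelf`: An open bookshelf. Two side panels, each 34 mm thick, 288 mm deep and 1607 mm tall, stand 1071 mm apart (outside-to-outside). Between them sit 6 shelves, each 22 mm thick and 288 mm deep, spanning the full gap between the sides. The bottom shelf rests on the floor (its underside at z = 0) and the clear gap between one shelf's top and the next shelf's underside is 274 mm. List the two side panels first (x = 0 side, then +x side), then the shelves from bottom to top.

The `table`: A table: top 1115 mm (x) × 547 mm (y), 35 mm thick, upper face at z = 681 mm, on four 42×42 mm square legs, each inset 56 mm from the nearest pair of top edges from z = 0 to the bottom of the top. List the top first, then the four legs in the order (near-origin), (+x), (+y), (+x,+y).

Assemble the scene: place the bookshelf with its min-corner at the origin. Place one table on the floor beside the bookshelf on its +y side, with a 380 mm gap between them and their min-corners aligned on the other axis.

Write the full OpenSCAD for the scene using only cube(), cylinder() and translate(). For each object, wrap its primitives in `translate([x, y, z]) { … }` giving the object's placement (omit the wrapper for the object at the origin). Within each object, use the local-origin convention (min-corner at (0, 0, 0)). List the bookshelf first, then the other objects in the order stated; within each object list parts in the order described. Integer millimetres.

cube([34, 288, 1607]);
translate([1037, 0, 0]) cube([34, 288, 1607]);
translate([34, 0, 0]) cube([1003, 288, 22]);
translate([34, 0, 296]) cube([1003, 288, 22]);
translate([34, 0, 592]) cube([1003, 288, 22]);
translate([34, 0, 888]) cube([1003, 288, 22]);
translate([34, 0, 1184]) cube([1003, 288, 22]);
translate([34, 0, 1480]) cube([1003, 288, 22]);
translate([0, 668, 0]) {
  translate([0, 0, 646]) cube([1115, 547, 35]);
  translate([56, 56, 0]) cube([42, 42, 646]);
  translate([1017, 56, 0]) cube([42, 42, 646]);
  translate([56, 449, 0]) cube([42, 42, 646]);
  translate([1017, 449, 0]) cube([42, 42, 646]);
}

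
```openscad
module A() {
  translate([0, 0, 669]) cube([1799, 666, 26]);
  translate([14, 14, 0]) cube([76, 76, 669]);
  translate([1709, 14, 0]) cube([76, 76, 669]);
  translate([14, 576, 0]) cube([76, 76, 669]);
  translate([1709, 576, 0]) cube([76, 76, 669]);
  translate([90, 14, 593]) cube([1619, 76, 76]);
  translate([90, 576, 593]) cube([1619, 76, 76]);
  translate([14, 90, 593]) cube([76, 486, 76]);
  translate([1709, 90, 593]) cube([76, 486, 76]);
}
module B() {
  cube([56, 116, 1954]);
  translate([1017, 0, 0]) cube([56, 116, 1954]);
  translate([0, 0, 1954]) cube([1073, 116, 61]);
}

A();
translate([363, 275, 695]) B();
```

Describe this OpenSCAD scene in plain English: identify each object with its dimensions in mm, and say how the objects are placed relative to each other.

A is a table with a 1799×666 mm rectangular top, 26 mm thick, top surface at z = 695 mm, supported by four 76×76 mm square legs, each inset 14 mm from the nearest pair of top edges, running from the floor. Four apron rails, 76 mm thick and 76 mm tall, run between adjacent legs with their top edges flush with the underside of the top and their outer faces flush with the legs' outer faces.

B is a door frame. The clear opening is 961 mm wide and 1954 mm high. Two 56 mm wide jambs, 116 mm deep, stand either side of the opening from the floor to the top of the opening. A 61 mm thick head sits across the top of both jambs, spanning the full outside width of the frame.

The door frame is on top of the table, centred.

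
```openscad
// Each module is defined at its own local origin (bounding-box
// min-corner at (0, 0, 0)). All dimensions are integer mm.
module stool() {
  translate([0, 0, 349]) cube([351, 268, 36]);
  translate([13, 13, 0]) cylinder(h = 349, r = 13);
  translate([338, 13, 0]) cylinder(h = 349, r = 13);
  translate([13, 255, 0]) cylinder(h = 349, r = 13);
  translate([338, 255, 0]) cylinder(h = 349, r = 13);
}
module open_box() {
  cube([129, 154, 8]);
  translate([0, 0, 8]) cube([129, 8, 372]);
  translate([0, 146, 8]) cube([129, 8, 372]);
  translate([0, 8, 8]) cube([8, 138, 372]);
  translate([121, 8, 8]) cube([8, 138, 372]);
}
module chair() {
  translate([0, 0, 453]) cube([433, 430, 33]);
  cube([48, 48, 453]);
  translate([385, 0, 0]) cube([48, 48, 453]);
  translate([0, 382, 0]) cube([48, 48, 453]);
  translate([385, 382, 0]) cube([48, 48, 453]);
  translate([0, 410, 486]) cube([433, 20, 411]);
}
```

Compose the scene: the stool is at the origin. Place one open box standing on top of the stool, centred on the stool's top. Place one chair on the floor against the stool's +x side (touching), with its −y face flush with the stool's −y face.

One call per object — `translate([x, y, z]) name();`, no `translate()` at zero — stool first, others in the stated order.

stool();
translate([111, 57, 385]) open_box();
translate([351, 0, 0]) chair();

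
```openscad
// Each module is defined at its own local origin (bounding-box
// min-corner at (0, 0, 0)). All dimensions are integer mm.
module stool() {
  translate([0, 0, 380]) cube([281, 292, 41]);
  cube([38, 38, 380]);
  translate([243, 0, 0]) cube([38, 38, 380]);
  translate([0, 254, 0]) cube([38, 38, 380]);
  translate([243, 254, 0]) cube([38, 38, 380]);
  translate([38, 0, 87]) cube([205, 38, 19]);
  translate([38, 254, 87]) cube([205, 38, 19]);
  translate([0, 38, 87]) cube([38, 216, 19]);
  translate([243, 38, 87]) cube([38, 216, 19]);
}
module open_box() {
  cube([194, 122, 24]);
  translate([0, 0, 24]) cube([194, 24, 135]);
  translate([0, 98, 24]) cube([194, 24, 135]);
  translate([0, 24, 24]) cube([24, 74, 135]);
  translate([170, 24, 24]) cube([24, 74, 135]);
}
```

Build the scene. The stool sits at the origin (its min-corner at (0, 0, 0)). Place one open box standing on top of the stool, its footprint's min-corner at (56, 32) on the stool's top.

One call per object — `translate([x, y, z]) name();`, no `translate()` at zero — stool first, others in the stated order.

stool();
translate([56, 32, 421]) open_box();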